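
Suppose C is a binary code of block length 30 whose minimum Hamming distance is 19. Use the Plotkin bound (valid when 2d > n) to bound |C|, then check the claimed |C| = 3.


Plotkin bound M ≤ 4; given |C| = 3 ≤ bound (satisfied).

Check applicability: 2d = 38, n = 30.
2d − n = 8 > 0, so Plotkin applies.
Compute d/(2d−n) = 19/8 ≈ 2.3750.
⌊d/(2d−n)⌋ = 2.
Plotkin bound: M ≤ 2·2 = 4.
Given |C| = 3, check: satisfied.
This |C| is below the Plotkin bound.


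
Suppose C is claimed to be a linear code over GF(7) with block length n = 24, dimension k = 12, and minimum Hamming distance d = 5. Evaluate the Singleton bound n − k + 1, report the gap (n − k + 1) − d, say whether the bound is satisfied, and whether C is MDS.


Singleton RHS = n − k + 1 = 13, slack = 8, bound satisfied, not MDS.

Singleton bound: d ≤ n − k + 1.
Here n = 24, k = 12, so n − k + 1 = 13.
Given d = 5, check d ≤ 13: YES.
Slack = (n − k + 1) − d = 8.
The code is NOT MDS (slack = 8 > 0).
Description: the claimed parameters are [24, 12, 5]_7; such a code would be non-MDS.


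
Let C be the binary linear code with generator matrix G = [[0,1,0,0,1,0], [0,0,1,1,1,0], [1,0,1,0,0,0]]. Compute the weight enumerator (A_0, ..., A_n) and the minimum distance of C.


Weight distribution: A_0 = 1, A_2 = 2, A_3 = 4, A_4 = 1. Minimum distance d = 2.

Enumerate all 2^3 = 8 messages m ∈ F_2^3.
For each, compute codeword c = mG in F_2^6, then tally its weight.
  m = 000 → c = 000000, weight = 0.
  m = 100 → c = 010010, weight = 2.
  m = 010 → c = 001110, weight = 3.
  m = 110 → c = 011100, weight = 3.
  m = 001 → c = 101000, weight = 2.
  m = 101 → c = 111010, weight = 4.
  m = 011 → c = 100110, weight = 3.
  m = 111 → c = 110100, weight = 3.
Tally weights:
  weight 0: 1 codewords.
  weight 2: 2 codewords.
  weight 3: 4 codewords.
  weight 4: 1 codewords.
Minimum distance d = smallest w > 0 with A_w > 0 = 2.
Sanity: Σ A_w = 8 = 2^3 = 8 ✓.


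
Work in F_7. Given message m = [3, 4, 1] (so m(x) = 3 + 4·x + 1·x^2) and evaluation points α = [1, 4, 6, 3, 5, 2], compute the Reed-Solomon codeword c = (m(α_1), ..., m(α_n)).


c = [1, 0, 0, 3, 6, 1]

Message polynomial: m(x) = 3 + 4·x + 1·x^2 (mod 7).
For each evaluation point α_i, compute m(α_i) mod 7:
  α_1 = 1: Horner steps 1 → 5 → 1, so m(1) = 1.
  α_2 = 4: Horner steps 1 → 1 → 0, so m(4) = 0.
  α_3 = 6: Horner steps 1 → 3 → 0, so m(6) = 0.
  α_4 = 3: Horner steps 1 → 0 → 3, so m(3) = 3.
  α_5 = 5: Horner steps 1 → 2 → 6, so m(5) = 6.
  α_6 = 2: Horner steps 1 → 6 → 1, so m(2) = 1.
Codeword c = [1, 0, 0, 3, 6, 1] ∈ F_7^6.


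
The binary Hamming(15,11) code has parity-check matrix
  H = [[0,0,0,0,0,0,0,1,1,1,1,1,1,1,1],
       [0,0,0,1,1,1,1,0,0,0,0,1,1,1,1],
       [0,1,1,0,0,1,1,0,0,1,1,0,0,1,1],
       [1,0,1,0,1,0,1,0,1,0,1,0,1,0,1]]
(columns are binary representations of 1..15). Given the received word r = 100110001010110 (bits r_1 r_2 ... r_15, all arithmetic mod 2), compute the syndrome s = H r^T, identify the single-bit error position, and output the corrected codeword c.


s = (0, 0, 0, 1)^T, error position = 1, corrected codeword c = 000110001010110

Compute s = H r^T mod 2 one row at a time:
  s_1 = 0 + 1 + 0 + 1 + 0 + 1 + 1 + 0 = 4 ≡ 0 (mod 2).
  s_2 = 1 + 1 + 0 + 0 + 0 + 1 + 1 + 0 = 4 ≡ 0 (mod 2).
  s_3 = 0 + 0 + 0 + 0 + 0 + 1 + 1 + 0 = 2 ≡ 0 (mod 2).
  s_4 = 1 + 0 + 1 + 0 + 1 + 1 + 1 + 0 = 5 ≡ 1 (mod 2).
s = (0, 0, 0, 1)^T — this equals column 1 of H (binary 0001), so error is at position 1.
Correct: flip bit 1 of r = 100110001010110 to get c = 000110001010110.


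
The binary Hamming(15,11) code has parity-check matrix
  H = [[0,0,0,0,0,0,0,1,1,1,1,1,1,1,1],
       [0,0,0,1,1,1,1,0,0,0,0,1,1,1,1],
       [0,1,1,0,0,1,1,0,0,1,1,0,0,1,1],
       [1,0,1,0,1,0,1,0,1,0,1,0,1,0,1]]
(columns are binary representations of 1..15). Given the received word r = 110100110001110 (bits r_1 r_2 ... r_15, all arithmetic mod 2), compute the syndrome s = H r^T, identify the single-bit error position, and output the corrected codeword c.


s = (0, 1, 1, 1)^T, error position = 7, corrected codeword c = 110100010001110

Compute s = H r^T mod 2 one row at a time:
  s_1 = 1 + 0 + 0 + 0 + 1 + 1 + 1 + 0 = 4 ≡ 0 (mod 2).
  s_2 = 1 + 0 + 0 + 1 + 1 + 1 + 1 + 0 = 5 ≡ 1 (mod 2).
  s_3 = 1 + 0 + 0 + 1 + 0 + 0 + 1 + 0 = 3 ≡ 1 (mod 2).
  s_4 = 1 + 0 + 0 + 1 + 0 + 0 + 1 + 0 = 3 ≡ 1 (mod 2).
s = (0, 1, 1, 1)^T — this equals column 7 of H (binary 0111), so error is at position 7.
Correct: flip bit 7 of r = 110100110001110 to get c = 110100010001110.


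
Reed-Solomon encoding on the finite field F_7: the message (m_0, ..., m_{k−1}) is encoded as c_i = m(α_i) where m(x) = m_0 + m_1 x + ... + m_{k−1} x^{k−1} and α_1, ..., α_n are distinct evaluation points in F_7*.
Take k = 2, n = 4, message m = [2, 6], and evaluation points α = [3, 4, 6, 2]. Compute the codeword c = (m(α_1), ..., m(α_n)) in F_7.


c = [6, 5, 3, 0]

Message polynomial: m(x) = 2 + 6·x (mod 7).
For each evaluation point α_i, compute m(α_i) mod 7:
  α_1 = 3: Horner steps 6 → 6, so m(3) = 6.
  α_2 = 4: Horner steps 6 → 5, so m(4) = 5.
  α_3 = 6: Horner steps 6 → 3, so m(6) = 3.
  α_4 = 2: Horner steps 6 → 0, so m(2) = 0.
Codeword c = [6, 5, 3, 0] ∈ F_7^4.


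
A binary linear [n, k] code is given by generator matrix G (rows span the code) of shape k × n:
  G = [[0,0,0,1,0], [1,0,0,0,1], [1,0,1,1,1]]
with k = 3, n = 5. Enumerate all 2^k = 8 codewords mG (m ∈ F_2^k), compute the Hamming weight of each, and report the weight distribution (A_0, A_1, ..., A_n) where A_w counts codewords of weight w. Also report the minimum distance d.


Weight distribution: A_0 = 1, A_1 = 2, A_2 = 2, A_3 = 2, A_4 = 1. Minimum distance d = 1.

Enumerate all 2^3 = 8 messages m ∈ F_2^3.
For each, compute codeword c = mG in F_2^5, then tally its weight.
  m = 000 → c = 00000, weight = 0.
  m = 100 → c = 00010, weight = 1.
  m = 010 → c = 10001, weight = 2.
  m = 110 → c = 10011, weight = 3.
  m = 001 → c = 10111, weight = 4.
  m = 101 → c = 10101, weight = 3.
  m = 011 → c = 00110, weight = 2.
  m = 111 → c = 00100, weight = 1.
Tally weights:
  weight 0: 1 codewords.
  weight 1: 2 codewords.
  weight 2: 2 codewords.
  weight 3: 2 codewords.
  weight 4: 1 codewords.
Minimum distance d = smallest w > 0 with A_w > 0 = 1.
Sanity: Σ A_w = 8 = 2^3 = 8 ✓.


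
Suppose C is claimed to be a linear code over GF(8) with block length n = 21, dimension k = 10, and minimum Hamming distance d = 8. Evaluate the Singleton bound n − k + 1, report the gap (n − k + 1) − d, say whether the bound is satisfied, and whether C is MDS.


Singleton RHS = n − k + 1 = 12, slack = 4, bound satisfied, not MDS.

Singleton bound: d ≤ n − k + 1.
Here n = 21, k = 10, so n − k + 1 = 12.
Given d = 8, check d ≤ 12: YES.
Slack = (n − k + 1) − d = 4.
The code is NOT MDS (slack = 4 > 0).
Description: the claimed parameters are [21, 10, 8]_8; such a code would be non-MDS.


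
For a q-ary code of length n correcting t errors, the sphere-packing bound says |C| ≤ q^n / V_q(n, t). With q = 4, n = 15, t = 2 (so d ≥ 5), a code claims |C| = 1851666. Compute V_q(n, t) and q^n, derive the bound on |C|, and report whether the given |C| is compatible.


V_q(n, t) = 991, q^n = 1073741824, Hamming bound = 1083493, |C| = 1851666 > bound (violated).

Step 1: Compute V_q(n, t) = Σ_{j=0}^2 C(n, j) (q−1)^j.
  j = 0: C(15,0)·(3)^0 = 1·1 = 1.
  j = 1: C(15,1)·(3)^1 = 15·3 = 45.
  j = 2: C(15,2)·(3)^2 = 105·9 = 945.
  V_q(n, t) = 1 + 45 + 945 = 991.
Step 2: q^n = 4^15 = 1073741824.
Step 3: Hamming bound ⌊q^n / V_q(n,t)⌋ = ⌊1073741824/991⌋ = 1083493.
Step 4: Compare |C| = 1851666 to 1083493: violated.
The claimed |C| lies above the Hamming bound, so no 4-ary code of length 15 with d ≥ 5 can have 1851666 codewords.


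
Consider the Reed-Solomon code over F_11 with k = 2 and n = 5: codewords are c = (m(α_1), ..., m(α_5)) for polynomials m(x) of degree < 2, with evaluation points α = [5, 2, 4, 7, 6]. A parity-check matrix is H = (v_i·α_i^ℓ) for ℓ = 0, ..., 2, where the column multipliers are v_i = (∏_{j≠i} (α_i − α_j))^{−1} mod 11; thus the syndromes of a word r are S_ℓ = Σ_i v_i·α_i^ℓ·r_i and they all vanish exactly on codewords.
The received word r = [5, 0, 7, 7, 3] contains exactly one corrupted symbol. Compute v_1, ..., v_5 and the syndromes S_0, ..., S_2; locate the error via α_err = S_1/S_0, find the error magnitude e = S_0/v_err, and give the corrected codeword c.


S = (9, 8, 1), error at position 4, error magnitude e = 6, c = [5, 0, 7, 1, 3].

Step 1: column multipliers v_i = (∏_{j≠i}(α_i − α_j))^{−1} mod 11.
  i = 1 (α = 5): (5−2)(5−4)(5−7)(5−6) = 3·1·(−2)·(−1) = 6 ≡ 6, so v_1 = 6^{−1} = 2 (mod 11).
  i = 2 (α = 2): (2−5)(2−4)(2−7)(2−6) = (−3)·(−2)·(−5)·(−4) = 120 ≡ 10, so v_2 = 10^{−1} = 10 (mod 11).
  i = 3 (α = 4): (4−5)(4−2)(4−7)(4−6) = (−1)·2·(−3)·(−2) = −12 ≡ 10, so v_3 = 10^{−1} = 10 (mod 11).
  i = 4 (α = 7): (7−5)(7−2)(7−4)(7−6) = 2·5·3·1 = 30 ≡ 8, so v_4 = 8^{−1} = 7 (mod 11).
  i = 5 (α = 6): (6−5)(6−2)(6−4)(6−7) = 1·4·2·(−1) = −8 ≡ 3, so v_5 = 3^{−1} = 4 (mod 11).
  v = [2, 10, 10, 7, 4].
Step 2: syndromes of r = [5, 0, 7, 7, 3] (all sums mod 11).
  S_0 = Σ v_i r_i = 2·5 + 10·0 + 10·7 + 7·7 + 4·3 = 141 ≡ 9.
  S_1 = Σ v_i α_i r_i = 2·5·5 + 10·2·0 + 10·4·7 + 7·7·7 + 4·6·3 = 745 ≡ 8.
  α_i^2 mod 11 = [3, 4, 5, 5, 3].
  S_2 = Σ v_i α_i^2 r_i = 2·3·5 + 10·4·0 + 10·5·7 + 7·5·7 + 4·3·3 = 661 ≡ 1.
  S = (9, 8, 1) ≠ 0, so r is not a codeword (an error is present).
Step 3: locate the error. For a single error e at position i, S_ℓ = v_i·e·α_i^ℓ, so α_err = S_1/S_0.
  S_0^{−1} = 9^{−1} = 5 (mod 11), so α_err = 8·5 = 40 ≡ 7 = α_4. Error position i = 4.
  Consistency check: S_2/S_1 = 1·7 = 7 ≡ 7 = α_err ✓ (single-error assumption holds).
Step 4: error magnitude e = S_0/v_4 = S_0·∏_{j≠4}(α_4 − α_j) = 9·8 = 72 ≡ 6 (mod 11).
Step 5: correct position 4: c_4 = r_4 − e = 7 − 6 ≡ 1 (mod 11). Hence c = [5, 0, 7, 1, 3].
  Check: interpolating c through the α_i gives m(x) = 4 + 9·x (degree < 2) with m(α_i) = c_i for every i, so c is indeed a codeword.


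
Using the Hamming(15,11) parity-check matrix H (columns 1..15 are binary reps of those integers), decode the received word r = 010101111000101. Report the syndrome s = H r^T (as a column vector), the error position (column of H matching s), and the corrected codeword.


s = (0, 1, 0, 0)^T, error position = 4, corrected codeword c = 010001111000101

Compute s = H r^T mod 2 one row at a time:
  s_1 = 1 + 1 + 0 + 0 + 0 + 1 + 0 + 1 = 4 ≡ 0 (mod 2).
  s_2 = 1 + 0 + 1 + 1 + 0 + 1 + 0 + 1 = 5 ≡ 1 (mod 2).
  s_3 = 1 + 0 + 1 + 1 + 0 + 0 + 0 + 1 = 4 ≡ 0 (mod 2).
  s_4 = 0 + 0 + 0 + 1 + 1 + 0 + 1 + 1 = 4 ≡ 0 (mod 2).
s = (0, 1, 0, 0)^T — this equals column 4 of H (binary 0100), so error is at position 4.
Correct: flip bit 4 of r = 010101111000101 to get c = 010001111000101.


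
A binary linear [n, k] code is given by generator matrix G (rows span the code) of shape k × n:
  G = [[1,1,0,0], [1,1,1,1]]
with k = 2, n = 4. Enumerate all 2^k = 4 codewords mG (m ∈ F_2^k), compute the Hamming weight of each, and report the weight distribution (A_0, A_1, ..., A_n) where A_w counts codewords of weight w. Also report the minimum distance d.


Weight distribution: A_0 = 1, A_2 = 2, A_4 = 1. Minimum distance d = 2.

Enumerate all 2^2 = 4 messages m ∈ F_2^2.
For each, compute codeword c = mG in F_2^4, then tally its weight.
  m = 00 → c = 0000, weight = 0.
  m = 10 → c = 1100, weight = 2.
  m = 01 → c = 1111, weight = 4.
  m = 11 → c = 0011, weight = 2.
Tally weights:
  weight 0: 1 codewords.
  weight 2: 2 codewords.
  weight 4: 1 codewords.
Minimum distance d = smallest w > 0 with A_w > 0 = 2.
Sanity: Σ A_w = 4 = 2^2 = 4 ✓.


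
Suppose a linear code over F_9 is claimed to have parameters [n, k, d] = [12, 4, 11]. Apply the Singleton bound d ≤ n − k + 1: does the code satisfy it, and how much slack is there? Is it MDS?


Singleton RHS = n − k + 1 = 9, slack = -2, bound violated (no such code; not MDS).

Singleton bound: d ≤ n − k + 1.
Here n = 12, k = 4, so n − k + 1 = 9.
Given d = 11, check d ≤ 9: NO.
Slack = (n − k + 1) − d = -2.
The slack is negative: d = 11 exceeds n − k + 1 = 9 by 2, so the Singleton bound is violated and no linear [12, 4, 11]_9 code can exist. In particular it is not MDS (MDS requires d = n − k + 1 exactly).
Description: the claimed parameters are [12, 4, 11]_9; such a code would be impossible (violates the Singleton bound).


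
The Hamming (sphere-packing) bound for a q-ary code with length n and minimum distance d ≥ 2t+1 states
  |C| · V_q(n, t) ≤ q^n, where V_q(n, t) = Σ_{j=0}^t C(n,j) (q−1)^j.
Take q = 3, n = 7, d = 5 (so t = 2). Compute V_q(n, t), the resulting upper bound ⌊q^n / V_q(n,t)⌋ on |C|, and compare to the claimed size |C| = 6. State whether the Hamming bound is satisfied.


V_q(n, t) = 99, q^n = 2187, Hamming bound = 22, |C| = 6 ≤ bound (satisfied).

Step 1: Compute V_q(n, t) = Σ_{j=0}^2 C(n, j) (q−1)^j.
  j = 0: C(7,0)·(2)^0 = 1·1 = 1.
  j = 1: C(7,1)·(2)^1 = 7·2 = 14.
  j = 2: C(7,2)·(2)^2 = 21·4 = 84.
  V_q(n, t) = 1 + 14 + 84 = 99.
Step 2: q^n = 3^7 = 2187.
Step 3: Hamming bound ⌊q^n / V_q(n,t)⌋ = ⌊2187/99⌋ = 22.
Step 4: Compare |C| = 6 to 22: satisfied.
The claimed |C| lies below the Hamming bound.


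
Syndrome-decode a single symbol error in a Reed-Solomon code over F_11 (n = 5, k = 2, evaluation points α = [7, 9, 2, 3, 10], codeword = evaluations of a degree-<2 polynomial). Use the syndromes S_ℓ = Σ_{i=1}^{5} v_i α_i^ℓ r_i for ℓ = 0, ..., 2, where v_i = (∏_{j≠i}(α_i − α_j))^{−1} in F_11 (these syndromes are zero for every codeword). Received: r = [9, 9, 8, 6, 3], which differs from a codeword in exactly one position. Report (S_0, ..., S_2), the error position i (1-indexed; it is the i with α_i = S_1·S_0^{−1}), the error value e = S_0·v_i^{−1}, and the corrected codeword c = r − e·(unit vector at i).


S = (1, 9, 4), error at position 2, error magnitude e = 4, c = [9, 5, 8, 6, 3].

Step 1: column multipliers v_i = (∏_{j≠i}(α_i − α_j))^{−1} mod 11.
  i = 1 (α = 7): (7−9)(7−2)(7−3)(7−10) = (−2)·5·4·(−3) = 120 ≡ 10, so v_1 = 10^{−1} = 10 (mod 11).
  i = 2 (α = 9): (9−7)(9−2)(9−3)(9−10) = 2·7·6·(−1) = −84 ≡ 4, so v_2 = 4^{−1} = 3 (mod 11).
  i = 3 (α = 2): (2−7)(2−9)(2−3)(2−10) = (−5)·(−7)·(−1)·(−8) = 280 ≡ 5, so v_3 = 5^{−1} = 9 (mod 11).
  i = 4 (α = 3): (3−7)(3−9)(3−2)(3−10) = (−4)·(−6)·1·(−7) = −168 ≡ 8, so v_4 = 8^{−1} = 7 (mod 11).
  i = 5 (α = 10): (10−7)(10−9)(10−2)(10−3) = 3·1·8·7 = 168 ≡ 3, so v_5 = 3^{−1} = 4 (mod 11).
  v = [10, 3, 9, 7, 4].
Step 2: syndromes of r = [9, 9, 8, 6, 3] (all sums mod 11).
  S_0 = Σ v_i r_i = 10·9 + 3·9 + 9·8 + 7·6 + 4·3 = 243 ≡ 1.
  S_1 = Σ v_i α_i r_i = 10·7·9 + 3·9·9 + 9·2·8 + 7·3·6 + 4·10·3 = 1263 ≡ 9.
  α_i^2 mod 11 = [5, 4, 4, 9, 1].
  S_2 = Σ v_i α_i^2 r_i = 10·5·9 + 3·4·9 + 9·4·8 + 7·9·6 + 4·1·3 = 1236 ≡ 4.
  S = (1, 9, 4) ≠ 0, so r is not a codeword (an error is present).
Step 3: locate the error. For a single error e at position i, S_ℓ = v_i·e·α_i^ℓ, so α_err = S_1/S_0.
  S_0^{−1} = 1^{−1} = 1 (mod 11), so α_err = 9·1 = 9 ≡ 9 = α_2. Error position i = 2.
  Consistency check: S_2/S_1 = 4·5 = 20 ≡ 9 = α_err ✓ (single-error assumption holds).
Step 4: error magnitude e = S_0/v_2 = S_0·∏_{j≠2}(α_2 − α_j) = 1·4 = 4 ≡ 4 (mod 11).
Step 5: correct position 2: c_2 = r_2 − e = 9 − 4 ≡ 5 (mod 11). Hence c = [9, 5, 8, 6, 3].
  Check: interpolating c through the α_i gives m(x) = 1 + 9·x (degree < 2) with m(α_i) = c_i for every i, so c is indeed a codeword.


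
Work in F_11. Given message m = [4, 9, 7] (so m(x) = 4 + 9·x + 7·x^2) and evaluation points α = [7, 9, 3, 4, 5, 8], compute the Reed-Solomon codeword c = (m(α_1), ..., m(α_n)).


c = [3, 3, 6, 9, 4, 7]

Message polynomial: m(x) = 4 + 9·x + 7·x^2 (mod 11).
For each evaluation point α_i, compute m(α_i) mod 11:
  α_1 = 7: Horner steps 7 → 3 → 3, so m(7) = 3.
  α_2 = 9: Horner steps 7 → 6 → 3, so m(9) = 3.
  α_3 = 3: Horner steps 7 → 8 → 6, so m(3) = 6.
  α_4 = 4: Horner steps 7 → 4 → 9, so m(4) = 9.
  α_5 = 5: Horner steps 7 → 0 → 4, so m(5) = 4.
  α_6 = 8: Horner steps 7 → 10 → 7, so m(8) = 7.
Codeword c = [3, 3, 6, 9, 4, 7] ∈ F_11^6.


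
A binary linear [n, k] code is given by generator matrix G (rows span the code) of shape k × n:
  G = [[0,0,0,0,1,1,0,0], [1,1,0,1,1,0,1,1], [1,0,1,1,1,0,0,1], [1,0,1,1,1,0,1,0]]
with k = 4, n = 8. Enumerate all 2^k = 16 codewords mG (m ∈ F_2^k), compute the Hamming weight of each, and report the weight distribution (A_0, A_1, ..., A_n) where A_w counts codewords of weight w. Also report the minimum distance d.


Weight distribution: A_0 = 1, A_2 = 2, A_3 = 2, A_4 = 3, A_5 = 6, A_6 = 2. Minimum distance d = 2.

Enumerate all 2^4 = 16 messages m ∈ F_2^4.
For each, compute codeword c = mG in F_2^8, then tally its weight.
  m = 0000 → c = 00000000, weight = 0.
  m = 1000 → c = 00001100, weight = 2.
  m = 0100 → c = 11011011, weight = 6.
  m = 1100 → c = 11010111, weight = 6.
  m = 0010 → c = 10111001, weight = 5.
  m = 1010 → c = 10110101, weight = 5.
  m = 0110 → c = 01100010, weight = 3.
  m = 1110 → c = 01101110, weight = 5.
  m = 0001 → c = 10111010, weight = 5.
  m = 1001 → c = 10110110, weight = 5.
  m = 0101 → c = 01100001, weight = 3.
  m = 1101 → c = 01101101, weight = 5.
  m = 0011 → c = 00000011, weight = 2.
  m = 1011 → c = 00001111, weight = 4.
  m = 0111 → c = 11011000, weight = 4.
  m = 1111 → c = 11010100, weight = 4.
Tally weights:
  weight 0: 1 codewords.
  weight 2: 2 codewords.
  weight 3: 2 codewords.
  weight 4: 3 codewords.
  weight 5: 6 codewords.
  weight 6: 2 codewords.
Minimum distance d = smallest w > 0 with A_w > 0 = 2.
Sanity: Σ A_w = 16 = 2^4 = 16 ✓.


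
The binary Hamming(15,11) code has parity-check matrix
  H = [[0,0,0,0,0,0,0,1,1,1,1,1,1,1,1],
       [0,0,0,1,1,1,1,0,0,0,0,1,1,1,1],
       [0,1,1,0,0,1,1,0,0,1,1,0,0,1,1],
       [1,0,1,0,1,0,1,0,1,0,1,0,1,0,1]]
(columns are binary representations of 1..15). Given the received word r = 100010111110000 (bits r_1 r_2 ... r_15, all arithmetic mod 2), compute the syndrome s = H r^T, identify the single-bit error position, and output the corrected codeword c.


s = (0, 0, 1, 1)^T, error position = 3, corrected codeword c = 101010111110000

Compute s = H r^T mod 2 one row at a time:
  s_1 = 1 + 1 + 1 + 1 + 0 + 0 + 0 + 0 = 4 ≡ 0 (mod 2).
  s_2 = 0 + 1 + 0 + 1 + 0 + 0 + 0 + 0 = 2 ≡ 0 (mod 2).
  s_3 = 0 + 0 + 0 + 1 + 1 + 1 + 0 + 0 = 3 ≡ 1 (mod 2).
  s_4 = 1 + 0 + 1 + 1 + 1 + 1 + 0 + 0 = 5 ≡ 1 (mod 2).
s = (0, 0, 1, 1)^T — this equals column 3 of H (binary 0011), so error is at position 3.
Correct: flip bit 3 of r = 100010111110000 to get c = 101010111110000.


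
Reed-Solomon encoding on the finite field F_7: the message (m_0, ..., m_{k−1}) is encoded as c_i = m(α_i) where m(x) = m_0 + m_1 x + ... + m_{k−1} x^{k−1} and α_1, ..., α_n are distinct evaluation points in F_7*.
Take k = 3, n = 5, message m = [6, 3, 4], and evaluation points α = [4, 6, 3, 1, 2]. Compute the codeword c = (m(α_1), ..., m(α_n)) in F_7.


c = [5, 0, 2, 6, 0]

Message polynomial: m(x) = 6 + 3·x + 4·x^2 (mod 7).
For each evaluation point α_i, compute m(α_i) mod 7:
  α_1 = 4: Horner steps 4 → 5 → 5, so m(4) = 5.
  α_2 = 6: Horner steps 4 → 6 → 0, so m(6) = 0.
  α_3 = 3: Horner steps 4 → 1 → 2, so m(3) = 2.
  α_4 = 1: Horner steps 4 → 0 → 6, so m(1) = 6.
  α_5 = 2: Horner steps 4 → 4 → 0, so m(2) = 0.
Codeword c = [5, 0, 2, 6, 0] ∈ F_7^5.


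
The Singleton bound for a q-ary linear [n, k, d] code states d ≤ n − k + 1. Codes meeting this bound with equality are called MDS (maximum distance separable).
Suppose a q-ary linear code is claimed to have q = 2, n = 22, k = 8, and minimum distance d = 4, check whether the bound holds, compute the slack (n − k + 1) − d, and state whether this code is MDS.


Singleton RHS = n − k + 1 = 15, slack = 11, bound satisfied, not MDS.

Singleton bound: d ≤ n − k + 1.
Here n = 22, k = 8, so n − k + 1 = 15.
Given d = 4, check d ≤ 15: YES.
Slack = (n − k + 1) − d = 11.
The code is NOT MDS (slack = 11 > 0).
Description: the claimed parameters are [22, 8, 4]_2; such a code would be non-MDS.


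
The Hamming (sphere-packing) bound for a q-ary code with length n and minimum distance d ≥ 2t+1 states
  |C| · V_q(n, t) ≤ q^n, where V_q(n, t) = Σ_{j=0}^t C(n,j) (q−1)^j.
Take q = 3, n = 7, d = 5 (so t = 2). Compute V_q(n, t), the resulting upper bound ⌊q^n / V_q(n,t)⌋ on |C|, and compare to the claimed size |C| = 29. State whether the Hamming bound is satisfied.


V_q(n, t) = 99, q^n = 2187, Hamming bound = 22, |C| = 29 > bound (violated).

Step 1: Compute V_q(n, t) = Σ_{j=0}^2 C(n, j) (q−1)^j.
  j = 0: C(7,0)·(2)^0 = 1·1 = 1.
  j = 1: C(7,1)·(2)^1 = 7·2 = 14.
  j = 2: C(7,2)·(2)^2 = 21·4 = 84.
  V_q(n, t) = 1 + 14 + 84 = 99.
Step 2: q^n = 3^7 = 2187.
Step 3: Hamming bound ⌊q^n / V_q(n,t)⌋ = ⌊2187/99⌋ = 22.
Step 4: Compare |C| = 29 to 22: violated.
The claimed |C| lies above the Hamming bound, so no 3-ary code of length 7 with d ≥ 5 can have 29 codewords.


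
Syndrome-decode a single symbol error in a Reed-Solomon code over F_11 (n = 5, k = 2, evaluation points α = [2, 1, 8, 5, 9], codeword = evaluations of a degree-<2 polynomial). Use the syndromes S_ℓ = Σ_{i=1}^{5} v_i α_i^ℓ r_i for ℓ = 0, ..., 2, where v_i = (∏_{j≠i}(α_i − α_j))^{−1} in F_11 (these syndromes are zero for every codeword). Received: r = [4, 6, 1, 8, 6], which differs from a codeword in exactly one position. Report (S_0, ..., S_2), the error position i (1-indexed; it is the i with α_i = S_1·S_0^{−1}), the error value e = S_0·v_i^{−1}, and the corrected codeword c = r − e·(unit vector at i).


S = (10, 10, 10), error at position 2, error magnitude e = 7, c = [4, 10, 1, 8, 6].

Step 1: column multipliers v_i = (∏_{j≠i}(α_i − α_j))^{−1} mod 11.
  i = 1 (α = 2): (2−1)(2−8)(2−5)(2−9) = 1·(−6)·(−3)·(−7) = −126 ≡ 6, so v_1 = 6^{−1} = 2 (mod 11).
  i = 2 (α = 1): (1−2)(1−8)(1−5)(1−9) = (−1)·(−7)·(−4)·(−8) = 224 ≡ 4, so v_2 = 4^{−1} = 3 (mod 11).
  i = 3 (α = 8): (8−2)(8−1)(8−5)(8−9) = 6·7·3·(−1) = −126 ≡ 6, so v_3 = 6^{−1} = 2 (mod 11).
  i = 4 (α = 5): (5−2)(5−1)(5−8)(5−9) = 3·4·(−3)·(−4) = 144 ≡ 1, so v_4 = 1^{−1} = 1 (mod 11).
  i = 5 (α = 9): (9−2)(9−1)(9−8)(9−5) = 7·8·1·4 = 224 ≡ 4, so v_5 = 4^{−1} = 3 (mod 11).
  v = [2, 3, 2, 1, 3].
Step 2: syndromes of r = [4, 6, 1, 8, 6] (all sums mod 11).
  S_0 = Σ v_i r_i = 2·4 + 3·6 + 2·1 + 1·8 + 3·6 = 54 ≡ 10.
  S_1 = Σ v_i α_i r_i = 2·2·4 + 3·1·6 + 2·8·1 + 1·5·8 + 3·9·6 = 252 ≡ 10.
  α_i^2 mod 11 = [4, 1, 9, 3, 4].
  S_2 = Σ v_i α_i^2 r_i = 2·4·4 + 3·1·6 + 2·9·1 + 1·3·8 + 3·4·6 = 164 ≡ 10.
  S = (10, 10, 10) ≠ 0, so r is not a codeword (an error is present).
Step 3: locate the error. For a single error e at position i, S_ℓ = v_i·e·α_i^ℓ, so α_err = S_1/S_0.
  S_0^{−1} = 10^{−1} = 10 (mod 11), so α_err = 10·10 = 100 ≡ 1 = α_2. Error position i = 2.
  Consistency check: S_2/S_1 = 10·10 = 100 ≡ 1 = α_err ✓ (single-error assumption holds).
Step 4: error magnitude e = S_0/v_2 = S_0·∏_{j≠2}(α_2 − α_j) = 10·4 = 40 ≡ 7 (mod 11).
Step 5: correct position 2: c_2 = r_2 − e = 6 − 7 ≡ 10 (mod 11). Hence c = [4, 10, 1, 8, 6].
  Check: interpolating c through the α_i gives m(x) = 5 + 5·x (degree < 2) with m(α_i) = c_i for every i, so c is indeed a codeword.


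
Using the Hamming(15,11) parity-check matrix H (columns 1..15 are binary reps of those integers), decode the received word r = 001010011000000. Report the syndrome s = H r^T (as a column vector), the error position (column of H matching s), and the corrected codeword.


s = (0, 1, 1, 1)^T, error position = 7, corrected codeword c = 001010111000000

Compute s = H r^T mod 2 one row at a time:
  s_1 = 1 + 1 + 0 + 0 + 0 + 0 + 0 + 0 = 2 ≡ 0 (mod 2).
  s_2 = 0 + 1 + 0 + 0 + 0 + 0 + 0 + 0 = 1 ≡ 1 (mod 2).
  s_3 = 0 + 1 + 0 + 0 + 0 + 0 + 0 + 0 = 1 ≡ 1 (mod 2).
  s_4 = 0 + 1 + 1 + 0 + 1 + 0 + 0 + 0 = 3 ≡ 1 (mod 2).
s = (0, 1, 1, 1)^T — this equals column 7 of H (binary 0111), so error is at position 7.
Correct: flip bit 7 of r = 001010011000000 to get c = 001010111000000.


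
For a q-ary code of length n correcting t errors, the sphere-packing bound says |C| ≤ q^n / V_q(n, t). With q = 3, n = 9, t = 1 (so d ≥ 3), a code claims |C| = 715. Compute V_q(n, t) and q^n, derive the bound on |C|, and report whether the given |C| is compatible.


V_q(n, t) = 19, q^n = 19683, Hamming bound = 1035, |C| = 715 ≤ bound (satisfied).

Step 1: Compute V_q(n, t) = Σ_{j=0}^1 C(n, j) (q−1)^j.
  j = 0: C(9,0)·(2)^0 = 1·1 = 1.
  j = 1: C(9,1)·(2)^1 = 9·2 = 18.
  V_q(n, t) = 1 + 18 = 19.
Step 2: q^n = 3^9 = 19683.
Step 3: Hamming bound ⌊q^n / V_q(n,t)⌋ = ⌊19683/19⌋ = 1035.
Step 4: Compare |C| = 715 to 1035: satisfied.
The claimed |C| lies below the Hamming bound.


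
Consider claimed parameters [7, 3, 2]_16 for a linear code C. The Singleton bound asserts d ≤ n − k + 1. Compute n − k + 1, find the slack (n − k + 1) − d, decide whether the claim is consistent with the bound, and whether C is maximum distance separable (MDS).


Singleton RHS = n − k + 1 = 5, slack = 3, bound satisfied, not MDS.

Singleton bound: d ≤ n − k + 1.
Here n = 7, k = 3, so n − k + 1 = 5.
Given d = 2, check d ≤ 5: YES.
Slack = (n − k + 1) − d = 3.
The code is NOT MDS (slack = 3 > 0).
Description: the claimed parameters are [7, 3, 2]_16; such a code would be non-MDS.


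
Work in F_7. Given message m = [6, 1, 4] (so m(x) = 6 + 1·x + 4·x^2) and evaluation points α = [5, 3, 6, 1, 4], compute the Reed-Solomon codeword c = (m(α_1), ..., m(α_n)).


c = [6, 3, 2, 4, 4]

Message polynomial: m(x) = 6 + 1·x + 4·x^2 (mod 7).
For each evaluation point α_i, compute m(α_i) mod 7:
  α_1 = 5: Horner steps 4 → 0 → 6, so m(5) = 6.
  α_2 = 3: Horner steps 4 → 6 → 3, so m(3) = 3.
  α_3 = 6: Horner steps 4 → 4 → 2, so m(6) = 2.
  α_4 = 1: Horner steps 4 → 5 → 4, so m(1) = 4.
  α_5 = 4: Horner steps 4 → 3 → 4, so m(4) = 4.
Codeword c = [6, 3, 2, 4, 4] ∈ F_7^5.


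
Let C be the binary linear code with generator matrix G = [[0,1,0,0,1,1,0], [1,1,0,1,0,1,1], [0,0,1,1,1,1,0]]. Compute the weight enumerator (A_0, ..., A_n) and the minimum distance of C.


Weight distribution: A_0 = 1, A_3 = 2, A_4 = 3, A_5 = 2. Minimum distance d = 3.

Enumerate all 2^3 = 8 messages m ∈ F_2^3.
For each, compute codeword c = mG in F_2^7, then tally its weight.
  m = 000 → c = 0000000, weight = 0.
  m = 100 → c = 0100110, weight = 3.
  m = 010 → c = 1101011, weight = 5.
  m = 110 → c = 1001101, weight = 4.
  m = 001 → c = 0011110, weight = 4.
  m = 101 → c = 0111000, weight = 3.
  m = 011 → c = 1110101, weight = 5.
  m = 111 → c = 1010011, weight = 4.
Tally weights:
  weight 0: 1 codewords.
  weight 3: 2 codewords.
  weight 4: 3 codewords.
  weight 5: 2 codewords.
Minimum distance d = smallest w > 0 with A_w > 0 = 3.
Sanity: Σ A_w = 8 = 2^3 = 8 ✓.


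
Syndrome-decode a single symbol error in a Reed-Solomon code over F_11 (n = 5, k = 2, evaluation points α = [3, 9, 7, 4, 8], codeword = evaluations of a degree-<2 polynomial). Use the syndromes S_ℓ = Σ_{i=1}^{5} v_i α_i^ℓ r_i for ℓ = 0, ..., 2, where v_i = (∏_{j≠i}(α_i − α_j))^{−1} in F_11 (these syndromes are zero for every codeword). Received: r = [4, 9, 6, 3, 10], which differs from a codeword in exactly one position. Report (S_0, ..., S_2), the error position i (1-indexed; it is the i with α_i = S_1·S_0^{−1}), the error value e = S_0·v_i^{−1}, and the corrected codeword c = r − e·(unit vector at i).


S = (3, 10, 4), error at position 3, error magnitude e = 6, c = [4, 9, 0, 3, 10].

Step 1: column multipliers v_i = (∏_{j≠i}(α_i − α_j))^{−1} mod 11.
  i = 1 (α = 3): (3−9)(3−7)(3−4)(3−8) = (−6)·(−4)·(−1)·(−5) = 120 ≡ 10, so v_1 = 10^{−1} = 10 (mod 11).
  i = 2 (α = 9): (9−3)(9−7)(9−4)(9−8) = 6·2·5·1 = 60 ≡ 5, so v_2 = 5^{−1} = 9 (mod 11).
  i = 3 (α = 7): (7−3)(7−9)(7−4)(7−8) = 4·(−2)·3·(−1) = 24 ≡ 2, so v_3 = 2^{−1} = 6 (mod 11).
  i = 4 (α = 4): (4−3)(4−9)(4−7)(4−8) = 1·(−5)·(−3)·(−4) = −60 ≡ 6, so v_4 = 6^{−1} = 2 (mod 11).
  i = 5 (α = 8): (8−3)(8−9)(8−7)(8−4) = 5·(−1)·1·4 = −20 ≡ 2, so v_5 = 2^{−1} = 6 (mod 11).
  v = [10, 9, 6, 2, 6].
Step 2: syndromes of r = [4, 9, 6, 3, 10] (all sums mod 11).
  S_0 = Σ v_i r_i = 10·4 + 9·9 + 6·6 + 2·3 + 6·10 = 223 ≡ 3.
  S_1 = Σ v_i α_i r_i = 10·3·4 + 9·9·9 + 6·7·6 + 2·4·3 + 6·8·10 = 1605 ≡ 10.
  α_i^2 mod 11 = [9, 4, 5, 5, 9].
  S_2 = Σ v_i α_i^2 r_i = 10·9·4 + 9·4·9 + 6·5·6 + 2·5·3 + 6·9·10 = 1434 ≡ 4.
  S = (3, 10, 4) ≠ 0, so r is not a codeword (an error is present).
Step 3: locate the error. For a single error e at position i, S_ℓ = v_i·e·α_i^ℓ, so α_err = S_1/S_0.
  S_0^{−1} = 3^{−1} = 4 (mod 11), so α_err = 10·4 = 40 ≡ 7 = α_3. Error position i = 3.
  Consistency check: S_2/S_1 = 4·10 = 40 ≡ 7 = α_err ✓ (single-error assumption holds).
Step 4: error magnitude e = S_0/v_3 = S_0·∏_{j≠3}(α_3 − α_j) = 3·2 = 6 ≡ 6 (mod 11).
Step 5: correct position 3: c_3 = r_3 − e = 6 − 6 ≡ 0 (mod 11). Hence c = [4, 9, 0, 3, 10].
  Check: interpolating c through the α_i gives m(x) = 7 + 10·x (degree < 2) with m(α_i) = c_i for every i, so c is indeed a codeword.


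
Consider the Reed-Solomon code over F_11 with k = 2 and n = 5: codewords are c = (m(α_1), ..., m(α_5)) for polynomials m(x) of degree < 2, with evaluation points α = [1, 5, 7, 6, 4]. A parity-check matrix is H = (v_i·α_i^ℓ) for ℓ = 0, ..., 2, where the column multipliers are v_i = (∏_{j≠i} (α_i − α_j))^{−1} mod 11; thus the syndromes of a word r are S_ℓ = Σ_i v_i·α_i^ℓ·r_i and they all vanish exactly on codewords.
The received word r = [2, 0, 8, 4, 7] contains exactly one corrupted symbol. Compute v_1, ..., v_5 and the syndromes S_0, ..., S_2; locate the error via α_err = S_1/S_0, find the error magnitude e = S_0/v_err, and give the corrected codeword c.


S = (5, 5, 5), error at position 1, error magnitude e = 7, c = [6, 0, 8, 4, 7].

Step 1: column multipliers v_i = (∏_{j≠i}(α_i − α_j))^{−1} mod 11.
  i = 1 (α = 1): (1−5)(1−7)(1−6)(1−4) = (−4)·(−6)·(−5)·(−3) = 360 ≡ 8, so v_1 = 8^{−1} = 7 (mod 11).
  i = 2 (α = 5): (5−1)(5−7)(5−6)(5−4) = 4·(−2)·(−1)·1 = 8 ≡ 8, so v_2 = 8^{−1} = 7 (mod 11).
  i = 3 (α = 7): (7−1)(7−5)(7−6)(7−4) = 6·2·1·3 = 36 ≡ 3, so v_3 = 3^{−1} = 4 (mod 11).
  i = 4 (α = 6): (6−1)(6−5)(6−7)(6−4) = 5·1·(−1)·2 = −10 ≡ 1, so v_4 = 1^{−1} = 1 (mod 11).
  i = 5 (α = 4): (4−1)(4−5)(4−7)(4−6) = 3·(−1)·(−3)·(−2) = −18 ≡ 4, so v_5 = 4^{−1} = 3 (mod 11).
  v = [7, 7, 4, 1, 3].
Step 2: syndromes of r = [2, 0, 8, 4, 7] (all sums mod 11).
  S_0 = Σ v_i r_i = 7·2 + 7·0 + 4·8 + 1·4 + 3·7 = 71 ≡ 5.
  S_1 = Σ v_i α_i r_i = 7·1·2 + 7·5·0 + 4·7·8 + 1·6·4 + 3·4·7 = 346 ≡ 5.
  α_i^2 mod 11 = [1, 3, 5, 3, 5].
  S_2 = Σ v_i α_i^2 r_i = 7·1·2 + 7·3·0 + 4·5·8 + 1·3·4 + 3·5·7 = 291 ≡ 5.
  S = (5, 5, 5) ≠ 0, so r is not a codeword (an error is present).
Step 3: locate the error. For a single error e at position i, S_ℓ = v_i·e·α_i^ℓ, so α_err = S_1/S_0.
  S_0^{−1} = 5^{−1} = 9 (mod 11), so α_err = 5·9 = 45 ≡ 1 = α_1. Error position i = 1.
  Consistency check: S_2/S_1 = 5·9 = 45 ≡ 1 = α_err ✓ (single-error assumption holds).
Step 4: error magnitude e = S_0/v_1 = S_0·∏_{j≠1}(α_1 − α_j) = 5·8 = 40 ≡ 7 (mod 11).
Step 5: correct position 1: c_1 = r_1 − e = 2 − 7 ≡ 6 (mod 11). Hence c = [6, 0, 8, 4, 7].
  Check: interpolating c through the α_i gives m(x) = 2 + 4·x (degree < 2) with m(α_i) = c_i for every i, so c is indeed a codeword.


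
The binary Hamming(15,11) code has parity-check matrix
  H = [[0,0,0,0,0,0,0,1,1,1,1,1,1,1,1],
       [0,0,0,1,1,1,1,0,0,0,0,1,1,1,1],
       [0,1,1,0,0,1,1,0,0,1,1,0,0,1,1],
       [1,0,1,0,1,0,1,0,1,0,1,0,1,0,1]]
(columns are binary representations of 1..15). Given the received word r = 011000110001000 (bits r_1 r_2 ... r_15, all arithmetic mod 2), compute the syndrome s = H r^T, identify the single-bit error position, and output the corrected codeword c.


s = (0, 0, 1, 0)^T, error position = 2, corrected codeword c = 001000110001000

Compute s = H r^T mod 2 one row at a time:
  s_1 = 1 + 0 + 0 + 0 + 1 + 0 + 0 + 0 = 2 ≡ 0 (mod 2).
  s_2 = 0 + 0 + 0 + 1 + 1 + 0 + 0 + 0 = 2 ≡ 0 (mod 2).
  s_3 = 1 + 1 + 0 + 1 + 0 + 0 + 0 + 0 = 3 ≡ 1 (mod 2).
  s_4 = 0 + 1 + 0 + 1 + 0 + 0 + 0 + 0 = 2 ≡ 0 (mod 2).
s = (0, 0, 1, 0)^T — this equals column 2 of H (binary 0010), so error is at position 2.
Correct: flip bit 2 of r = 011000110001000 to get c = 001000110001000.


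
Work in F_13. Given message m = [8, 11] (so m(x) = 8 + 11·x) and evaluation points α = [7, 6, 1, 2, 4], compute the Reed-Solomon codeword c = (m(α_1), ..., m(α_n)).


c = [7, 9, 6, 4, 0]

Message polynomial: m(x) = 8 + 11·x (mod 13).
For each evaluation point α_i, compute m(α_i) mod 13:
  α_1 = 7: Horner steps 11 → 7, so m(7) = 7.
  α_2 = 6: Horner steps 11 → 9, so m(6) = 9.
  α_3 = 1: Horner steps 11 → 6, so m(1) = 6.
  α_4 = 2: Horner steps 11 → 4, so m(2) = 4.
  α_5 = 4: Horner steps 11 → 0, so m(4) = 0.
Codeword c = [7, 9, 6, 4, 0] ∈ F_13^5.


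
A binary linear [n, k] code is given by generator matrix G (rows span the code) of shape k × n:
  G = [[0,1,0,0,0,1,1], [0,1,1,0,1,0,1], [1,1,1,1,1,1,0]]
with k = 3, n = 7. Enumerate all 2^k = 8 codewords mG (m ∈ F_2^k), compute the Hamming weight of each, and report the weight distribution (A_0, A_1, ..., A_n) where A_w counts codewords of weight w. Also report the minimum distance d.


Weight distribution: A_0 = 1, A_3 = 3, A_4 = 2, A_5 = 1, A_6 = 1. Minimum distance d = 3.

Enumerate all 2^3 = 8 messages m ∈ F_2^3.
For each, compute codeword c = mG in F_2^7, then tally its weight.
  m = 000 → c = 0000000, weight = 0.
  m = 100 → c = 0100011, weight = 3.
  m = 010 → c = 0110101, weight = 4.
  m = 110 → c = 0010110, weight = 3.
  m = 001 → c = 1111110, weight = 6.
  m = 101 → c = 1011101, weight = 5.
  m = 011 → c = 1001011, weight = 4.
  m = 111 → c = 1101000, weight = 3.
Tally weights:
  weight 0: 1 codewords.
  weight 3: 3 codewords.
  weight 4: 2 codewords.
  weight 5: 1 codewords.
  weight 6: 1 codewords.
Minimum distance d = smallest w > 0 with A_w > 0 = 3.
Sanity: Σ A_w = 8 = 2^3 = 8 ✓.


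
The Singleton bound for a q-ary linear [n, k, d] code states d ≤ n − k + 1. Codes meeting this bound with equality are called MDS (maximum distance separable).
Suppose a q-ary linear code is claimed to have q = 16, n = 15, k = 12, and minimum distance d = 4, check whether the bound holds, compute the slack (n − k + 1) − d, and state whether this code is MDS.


Singleton RHS = n − k + 1 = 4, slack = 0, bound satisfied, MDS.

Singleton bound: d ≤ n − k + 1.
Here n = 15, k = 12, so n − k + 1 = 4.
Given d = 4, check d ≤ 4: YES.
Slack = (n − k + 1) − d = 0.
The code is MDS (slack = 0).
Description: the claimed parameters are [15, 12, 4]_16; such a code would be MDS (meets Singleton bound).


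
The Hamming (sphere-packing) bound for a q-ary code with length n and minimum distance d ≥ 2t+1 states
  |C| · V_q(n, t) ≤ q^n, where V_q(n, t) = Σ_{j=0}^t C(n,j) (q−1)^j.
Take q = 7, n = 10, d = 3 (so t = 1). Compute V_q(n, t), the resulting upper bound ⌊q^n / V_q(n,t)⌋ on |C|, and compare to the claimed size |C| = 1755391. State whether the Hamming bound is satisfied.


V_q(n, t) = 61, q^n = 282475249, Hamming bound = 4630741, |C| = 1755391 ≤ bound (satisfied).

Step 1: Compute V_q(n, t) = Σ_{j=0}^1 C(n, j) (q−1)^j.
  j = 0: C(10,0)·(6)^0 = 1·1 = 1.
  j = 1: C(10,1)·(6)^1 = 10·6 = 60.
  V_q(n, t) = 1 + 60 = 61.
Step 2: q^n = 7^10 = 282475249.
Step 3: Hamming bound ⌊q^n / V_q(n,t)⌋ = ⌊282475249/61⌋ = 4630741.
Step 4: Compare |C| = 1755391 to 4630741: satisfied.
The claimed |C| lies below the Hamming bound.


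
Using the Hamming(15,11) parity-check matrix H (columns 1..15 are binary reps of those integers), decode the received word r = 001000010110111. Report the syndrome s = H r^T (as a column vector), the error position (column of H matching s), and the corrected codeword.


s = (0, 1, 1, 0)^T, error position = 6, corrected codeword c = 001001010110111

Compute s = H r^T mod 2 one row at a time:
  s_1 = 1 + 0 + 1 + 1 + 0 + 1 + 1 + 1 = 6 ≡ 0 (mod 2).
  s_2 = 0 + 0 + 0 + 0 + 0 + 1 + 1 + 1 = 3 ≡ 1 (mod 2).
  s_3 = 0 + 1 + 0 + 0 + 1 + 1 + 1 + 1 = 5 ≡ 1 (mod 2).
  s_4 = 0 + 1 + 0 + 0 + 0 + 1 + 1 + 1 = 4 ≡ 0 (mod 2).
s = (0, 1, 1, 0)^T — this equals column 6 of H (binary 0110), so error is at position 6.
Correct: flip bit 6 of r = 001000010110111 to get c = 001001010110111.


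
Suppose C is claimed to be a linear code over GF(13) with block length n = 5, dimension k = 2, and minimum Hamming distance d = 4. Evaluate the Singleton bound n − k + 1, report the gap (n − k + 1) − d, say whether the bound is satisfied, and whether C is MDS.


Singleton RHS = n − k + 1 = 4, slack = 0, bound satisfied, MDS.

Singleton bound: d ≤ n − k + 1.
Here n = 5, k = 2, so n − k + 1 = 4.
Given d = 4, check d ≤ 4: YES.
Slack = (n − k + 1) − d = 0.
The code is MDS (slack = 0).
Description: the claimed parameters are [5, 2, 4]_13; such a code would be MDS (meets Singleton bound).


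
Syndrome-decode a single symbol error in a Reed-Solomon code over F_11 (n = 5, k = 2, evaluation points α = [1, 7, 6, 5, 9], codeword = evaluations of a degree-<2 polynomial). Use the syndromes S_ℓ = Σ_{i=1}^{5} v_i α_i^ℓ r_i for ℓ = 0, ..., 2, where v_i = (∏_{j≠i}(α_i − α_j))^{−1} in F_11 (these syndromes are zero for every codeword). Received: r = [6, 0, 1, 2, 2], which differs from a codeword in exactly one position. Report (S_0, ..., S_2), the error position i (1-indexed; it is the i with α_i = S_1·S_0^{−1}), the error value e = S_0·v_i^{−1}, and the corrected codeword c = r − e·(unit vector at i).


S = (3, 5, 1), error at position 5, error magnitude e = 4, c = [6, 0, 1, 2, 9].

Step 1: column multipliers v_i = (∏_{j≠i}(α_i − α_j))^{−1} mod 11.
  i = 1 (α = 1): (1−7)(1−6)(1−5)(1−9) = (−6)·(−5)·(−4)·(−8) = 960 ≡ 3, so v_1 = 3^{−1} = 4 (mod 11).
  i = 2 (α = 7): (7−1)(7−6)(7−5)(7−9) = 6·1·2·(−2) = −24 ≡ 9, so v_2 = 9^{−1} = 5 (mod 11).
  i = 3 (α = 6): (6−1)(6−7)(6−5)(6−9) = 5·(−1)·1·(−3) = 15 ≡ 4, so v_3 = 4^{−1} = 3 (mod 11).
  i = 4 (α = 5): (5−1)(5−7)(5−6)(5−9) = 4·(−2)·(−1)·(−4) = −32 ≡ 1, so v_4 = 1^{−1} = 1 (mod 11).
  i = 5 (α = 9): (9−1)(9−7)(9−6)(9−5) = 8·2·3·4 = 192 ≡ 5, so v_5 = 5^{−1} = 9 (mod 11).
  v = [4, 5, 3, 1, 9].
Step 2: syndromes of r = [6, 0, 1, 2, 2] (all sums mod 11).
  S_0 = Σ v_i r_i = 4·6 + 5·0 + 3·1 + 1·2 + 9·2 = 47 ≡ 3.
  S_1 = Σ v_i α_i r_i = 4·1·6 + 5·7·0 + 3·6·1 + 1·5·2 + 9·9·2 = 214 ≡ 5.
  α_i^2 mod 11 = [1, 5, 3, 3, 4].
  S_2 = Σ v_i α_i^2 r_i = 4·1·6 + 5·5·0 + 3·3·1 + 1·3·2 + 9·4·2 = 111 ≡ 1.
  S = (3, 5, 1) ≠ 0, so r is not a codeword (an error is present).
Step 3: locate the error. For a single error e at position i, S_ℓ = v_i·e·α_i^ℓ, so α_err = S_1/S_0.
  S_0^{−1} = 3^{−1} = 4 (mod 11), so α_err = 5·4 = 20 ≡ 9 = α_5. Error position i = 5.
  Consistency check: S_2/S_1 = 1·9 = 9 ≡ 9 = α_err ✓ (single-error assumption holds).
Step 4: error magnitude e = S_0/v_5 = S_0·∏_{j≠5}(α_5 − α_j) = 3·5 = 15 ≡ 4 (mod 11).
Step 5: correct position 5: c_5 = r_5 − e = 2 − 4 ≡ 9 (mod 11). Hence c = [6, 0, 1, 2, 9].
  Check: interpolating c through the α_i gives m(x) = 7 + 10·x (degree < 2) with m(α_i) = c_i for every i, so c is indeed a codeword.
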